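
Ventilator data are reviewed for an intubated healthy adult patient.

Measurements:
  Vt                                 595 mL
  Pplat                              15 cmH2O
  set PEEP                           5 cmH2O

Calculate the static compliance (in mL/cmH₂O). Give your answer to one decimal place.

Cstat = Vt / (Pplat − PEEP) = 595 / (15 − 5) = 595 / 10.0 = 59.5 mL/cmH2O.

59.5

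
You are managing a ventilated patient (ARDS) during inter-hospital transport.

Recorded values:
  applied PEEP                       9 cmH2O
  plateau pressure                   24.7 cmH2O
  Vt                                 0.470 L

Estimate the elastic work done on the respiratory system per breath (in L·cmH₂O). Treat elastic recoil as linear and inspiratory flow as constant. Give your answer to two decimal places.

3.69

Elastic work ≈ ½ × (Pplat − PEEP) × Vt = 0.5 × (24.7 − 9) × 0.470 L = 0.5 × 15.7 × 0.470 = 3.69 L·cmH2O.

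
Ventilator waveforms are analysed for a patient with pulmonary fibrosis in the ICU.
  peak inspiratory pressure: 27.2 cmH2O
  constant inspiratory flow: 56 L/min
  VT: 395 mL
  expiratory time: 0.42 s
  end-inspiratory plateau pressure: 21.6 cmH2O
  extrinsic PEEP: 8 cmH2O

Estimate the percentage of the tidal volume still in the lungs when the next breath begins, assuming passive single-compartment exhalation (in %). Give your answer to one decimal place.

Flow: 56 L/min ÷ 60 = 0.9333 L/s.
R = (PIP − Pplat)/V̇ = (27.2 − 21.6) / 0.9333 = 5.6/0.9333 = 6.0 cmH2O·s/L.
C = Vt/(Pplat − PEEP) = 395.0 / (21.6 − 8) = 395.0/13.6 = 29.044 mL/cmH2O.
τ = R × C = 6.0 × 0.02904 L/cmH2O = 0.1742 s.
Fraction remaining at end-expiration = e^(−Te/τ) = e^(−0.42/0.1742) = 0.08972 → 8.972%.

9.0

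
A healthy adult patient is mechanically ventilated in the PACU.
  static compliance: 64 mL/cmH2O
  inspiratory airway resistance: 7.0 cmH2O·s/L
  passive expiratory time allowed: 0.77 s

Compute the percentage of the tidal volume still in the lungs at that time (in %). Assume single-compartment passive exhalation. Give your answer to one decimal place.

τ = R × C = 7.0 × 64 mL/cmH2O = 7.0 × 0.064 L/cmH2O = 0.448 s.
Passive exhalation: V(t)/V₀ = e^(−t/τ) = e^(−0.77/0.448) = 0.1793.
Fraction remaining = 0.1793 → 17.93%.

17.9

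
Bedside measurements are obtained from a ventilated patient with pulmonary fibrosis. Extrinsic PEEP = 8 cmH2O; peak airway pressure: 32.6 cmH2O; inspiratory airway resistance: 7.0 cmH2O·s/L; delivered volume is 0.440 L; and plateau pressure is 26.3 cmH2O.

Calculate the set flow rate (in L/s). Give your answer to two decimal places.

0.90

flow = (PIP − Pplat) / Raw = 6.3 / 7.0 = 0.9 L/s.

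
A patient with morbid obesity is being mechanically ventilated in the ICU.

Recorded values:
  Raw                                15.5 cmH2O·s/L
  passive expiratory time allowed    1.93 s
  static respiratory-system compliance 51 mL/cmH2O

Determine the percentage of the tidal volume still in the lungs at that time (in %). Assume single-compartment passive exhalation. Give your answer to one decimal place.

8.7

τ = R × C = 15.5 × 51 mL/cmH2O = 15.5 × 0.051 L/cmH2O = 0.7905 s.
Passive exhalation: V(t)/V₀ = e^(−t/τ) = e^(−1.93/0.7905) = 0.08703.
Fraction remaining = 0.08703 → 8.703%.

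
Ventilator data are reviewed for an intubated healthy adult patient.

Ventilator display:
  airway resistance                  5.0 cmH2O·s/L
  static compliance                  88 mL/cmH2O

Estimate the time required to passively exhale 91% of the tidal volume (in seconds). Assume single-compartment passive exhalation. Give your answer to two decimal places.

τ = R × C = 5.0 × 88 mL/cmH2O = 5.0 × 0.088 L/cmH2O = 0.44 s.
Exhaled fraction f = 1 − e^(−t/τ) → t = −τ·ln(1 − f) = −0.44·ln(0.09) = 1.059 s.

1.06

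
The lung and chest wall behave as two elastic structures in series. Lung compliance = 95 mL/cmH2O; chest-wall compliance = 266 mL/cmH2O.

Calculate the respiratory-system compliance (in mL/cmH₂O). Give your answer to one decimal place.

Lung and chest wall are elastances in series: 1/Crs = 1/CL + 1/Ccw.
1/Crs = 1/95 + 1/266 = 0.01429.
Crs = 69.979 mL/cmH2O.

70.0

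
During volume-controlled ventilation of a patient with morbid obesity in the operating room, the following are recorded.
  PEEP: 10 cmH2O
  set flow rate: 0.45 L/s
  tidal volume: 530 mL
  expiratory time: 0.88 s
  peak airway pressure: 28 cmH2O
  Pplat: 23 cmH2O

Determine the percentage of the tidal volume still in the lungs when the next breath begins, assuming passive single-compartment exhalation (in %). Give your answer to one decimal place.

14.3

R = (PIP − Pplat)/V̇ = (28 − 23) / 0.45 = 5.0/0.45 = 11.111 cmH2O·s/L.
C = Vt/(Pplat − PEEP) = 530.0 / (23 − 10) = 530.0/13.0 = 40.769 mL/cmH2O.
τ = R × C = 11.111 × 0.04077 L/cmH2O = 0.453 s.
Fraction remaining at end-expiration = e^(−Te/τ) = e^(−0.88/0.453) = 0.1433 → 14.33%.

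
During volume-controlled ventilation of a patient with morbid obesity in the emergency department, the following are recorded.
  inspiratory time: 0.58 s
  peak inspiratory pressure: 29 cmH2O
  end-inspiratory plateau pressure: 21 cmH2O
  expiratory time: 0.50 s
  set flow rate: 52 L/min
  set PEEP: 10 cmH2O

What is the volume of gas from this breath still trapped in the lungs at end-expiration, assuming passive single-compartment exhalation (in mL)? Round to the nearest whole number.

Flow: 52 L/min ÷ 60 = 0.8667 L/s.
Vt = flow × Ti = 0.8667 L/s × 0.58 s × 1000 mL/L = 502.69 mL.
R = (PIP − Pplat)/V̇ = (29 − 21) / 0.8667 = 8.0/0.8667 = 9.23 cmH2O·s/L.
C = Vt/(Pplat − PEEP) = 502.69 / (21 − 10) = 502.69/11.0 = 45.699 mL/cmH2O.
τ = R × C = 9.23 × 0.0457 L/cmH2O = 0.4218 s.
Fraction remaining = e^(−Te/τ) = e^(−0.50/0.4218) = 0.3056.
Trapped volume = 502.69 × 0.3056 = 153.62 mL.

154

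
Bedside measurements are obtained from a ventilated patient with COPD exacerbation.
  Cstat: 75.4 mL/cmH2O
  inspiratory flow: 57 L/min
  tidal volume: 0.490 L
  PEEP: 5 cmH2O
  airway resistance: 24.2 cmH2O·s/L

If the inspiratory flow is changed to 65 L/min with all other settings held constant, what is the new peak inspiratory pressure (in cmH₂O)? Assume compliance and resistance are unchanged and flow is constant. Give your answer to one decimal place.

37.7

Flow: 57 L/min ÷ 60 = 0.95 L/s.
New flow: 65 L/min ÷ 60 = 1.0833 L/s.
PIP = Vt/C + R·V̇ + PEEP (constant-flow equation of motion).
Only the resistive term changes: ΔPIP = R × ΔV̇ = 24.2 × (1.0833 − 0.95) = 24.2 × 0.1333 = 3.226 cmH2O.
Original PIP = 490/75.4 + 24.2×0.95 + 5 = 34.489 cmH2O; new PIP = 34.489 + (3.226) = 37.715 cmH2O.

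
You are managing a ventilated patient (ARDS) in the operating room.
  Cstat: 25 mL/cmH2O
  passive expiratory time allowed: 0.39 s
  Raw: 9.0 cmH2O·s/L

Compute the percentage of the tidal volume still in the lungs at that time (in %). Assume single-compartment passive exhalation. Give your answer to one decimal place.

17.7

τ = R × C = 9.0 × 25 mL/cmH2O = 9.0 × 0.025 L/cmH2O = 0.225 s.
Passive exhalation: V(t)/V₀ = e^(−t/τ) = e^(−0.39/0.225) = 0.1767.
Fraction remaining = 0.1767 → 17.67%.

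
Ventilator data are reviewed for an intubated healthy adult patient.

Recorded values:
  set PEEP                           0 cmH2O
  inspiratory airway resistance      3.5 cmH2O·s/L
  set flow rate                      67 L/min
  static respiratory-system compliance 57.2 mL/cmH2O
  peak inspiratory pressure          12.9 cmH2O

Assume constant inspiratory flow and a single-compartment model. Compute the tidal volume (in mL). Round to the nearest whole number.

Flow: 67 L/min ÷ 60 = 1.1167 L/s.
Equation of motion (constant flow): PIP = Vt/C + R·V̇ + PEEP.
Vt/C = PIP − R·V̇ − PEEP = 12.9 − 3.908 − 0 = 8.992 cmH2O.
Vt = C × 8.992 = 57.2 × 8.992 = 514.34 mL.

514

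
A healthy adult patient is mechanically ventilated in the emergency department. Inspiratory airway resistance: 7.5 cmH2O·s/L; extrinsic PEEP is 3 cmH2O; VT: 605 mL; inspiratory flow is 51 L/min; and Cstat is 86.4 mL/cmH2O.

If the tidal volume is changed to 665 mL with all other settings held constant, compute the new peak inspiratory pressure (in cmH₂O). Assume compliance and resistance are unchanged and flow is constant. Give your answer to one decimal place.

17.1

Flow: 51 L/min ÷ 60 = 0.85 L/s.
PIP = Vt/C + R·V̇ + PEEP (constant-flow equation of motion).
Only the elastic term changes: ΔPIP = ΔVt / C = (665 − 605) / 86.4 = 0.6944 cmH2O.
Original PIP = 605/86.4 + 7.5×0.85 + 3 = 16.377 cmH2O; new PIP = 16.377 + (0.6944) = 17.071 cmH2O.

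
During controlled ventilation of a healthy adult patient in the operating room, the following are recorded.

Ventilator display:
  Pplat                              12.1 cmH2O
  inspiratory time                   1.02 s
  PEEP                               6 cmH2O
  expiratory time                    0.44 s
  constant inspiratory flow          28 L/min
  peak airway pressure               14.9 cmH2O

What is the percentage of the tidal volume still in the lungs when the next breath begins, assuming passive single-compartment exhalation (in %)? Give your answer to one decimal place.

39.1

Flow: 28 L/min ÷ 60 = 0.4667 L/s.
Vt = flow × Ti = 0.4667 L/s × 1.02 s × 1000 mL/L = 476.03 mL.
R = (PIP − Pplat)/V̇ = (14.9 − 12.1) / 0.4667 = 2.8/0.4667 = 6.0 cmH2O·s/L.
C = Vt/(Pplat − PEEP) = 476.03 / (12.1 − 6) = 476.03/6.1 = 78.038 mL/cmH2O.
τ = R × C = 6.0 × 0.07804 L/cmH2O = 0.4682 s.
Fraction remaining at end-expiration = e^(−Te/τ) = e^(−0.44/0.4682) = 0.3907 → 39.07%.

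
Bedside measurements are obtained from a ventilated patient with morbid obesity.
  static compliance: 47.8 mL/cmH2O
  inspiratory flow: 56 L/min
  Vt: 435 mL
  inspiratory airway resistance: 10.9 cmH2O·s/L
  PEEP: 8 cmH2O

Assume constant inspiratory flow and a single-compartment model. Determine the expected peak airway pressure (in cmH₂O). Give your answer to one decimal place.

Flow: 56 L/min ÷ 60 = 0.9333 L/s.
Equation of motion (constant flow): PIP = Vt/C + R·V̇ + PEEP.
PIP = 435/47.8 + 10.9×0.9333 + 8 = 9.1 + 10.173 + 8 = 27.273 cmH2O.

27.3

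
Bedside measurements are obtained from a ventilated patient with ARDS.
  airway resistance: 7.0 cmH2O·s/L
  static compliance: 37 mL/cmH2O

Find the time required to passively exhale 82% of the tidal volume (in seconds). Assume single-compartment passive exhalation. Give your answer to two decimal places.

0.44

τ = R × C = 7.0 × 37 mL/cmH2O = 7.0 × 0.037 L/cmH2O = 0.259 s.
Exhaled fraction f = 1 − e^(−t/τ) → t = −τ·ln(1 − f) = −0.259·ln(0.18) = 0.4441 s.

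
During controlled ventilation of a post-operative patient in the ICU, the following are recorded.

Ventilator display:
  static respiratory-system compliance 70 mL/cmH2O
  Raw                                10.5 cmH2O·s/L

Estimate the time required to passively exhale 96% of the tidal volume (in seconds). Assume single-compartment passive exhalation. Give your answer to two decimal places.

τ = R × C = 10.5 × 70 mL/cmH2O = 10.5 × 0.070 L/cmH2O = 0.735 s.
Exhaled fraction f = 1 − e^(−t/τ) → t = −τ·ln(1 − f) = −0.735·ln(0.04) = 2.366 s.

2.37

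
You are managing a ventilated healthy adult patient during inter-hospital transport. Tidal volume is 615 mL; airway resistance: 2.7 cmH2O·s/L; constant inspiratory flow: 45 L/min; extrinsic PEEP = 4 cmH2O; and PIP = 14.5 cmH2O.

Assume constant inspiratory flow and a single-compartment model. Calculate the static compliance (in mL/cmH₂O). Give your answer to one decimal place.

Flow: 45 L/min ÷ 60 = 0.75 L/s.
Equation of motion (constant flow): PIP = Vt/C + R·V̇ + PEEP.
Vt/C = PIP − R·V̇ − PEEP = 14.5 − 2.7×0.75 − 4 = 14.5 − 2.025 − 4 = 8.475 cmH2O.
C = Vt / 8.475 = 615 / 8.475 = 72.566 mL/cmH2O.

72.6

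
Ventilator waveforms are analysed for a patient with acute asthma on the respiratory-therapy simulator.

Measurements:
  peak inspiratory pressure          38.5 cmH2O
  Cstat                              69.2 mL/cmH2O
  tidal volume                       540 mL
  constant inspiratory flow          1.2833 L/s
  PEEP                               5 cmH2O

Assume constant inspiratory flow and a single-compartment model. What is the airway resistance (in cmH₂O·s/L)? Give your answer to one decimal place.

20.0

Equation of motion (constant flow): PIP = Vt/C + R·V̇ + PEEP.
R·V̇ = PIP − Vt/C − PEEP = 38.5 − 540/69.2 − 5 = 38.5 − 7.803 − 5 = 25.697 cmH2O.
R = 25.697 / 1.2833 = 20.024 cmH2O·s/L.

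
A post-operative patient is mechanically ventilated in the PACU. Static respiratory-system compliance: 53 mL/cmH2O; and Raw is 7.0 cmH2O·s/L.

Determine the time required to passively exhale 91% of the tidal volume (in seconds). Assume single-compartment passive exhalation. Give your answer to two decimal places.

0.89

τ = R × C = 7.0 × 53 mL/cmH2O = 7.0 × 0.053 L/cmH2O = 0.371 s.
Exhaled fraction f = 1 − e^(−t/τ) → t = −τ·ln(1 − f) = −0.371·ln(0.09) = 0.8933 s.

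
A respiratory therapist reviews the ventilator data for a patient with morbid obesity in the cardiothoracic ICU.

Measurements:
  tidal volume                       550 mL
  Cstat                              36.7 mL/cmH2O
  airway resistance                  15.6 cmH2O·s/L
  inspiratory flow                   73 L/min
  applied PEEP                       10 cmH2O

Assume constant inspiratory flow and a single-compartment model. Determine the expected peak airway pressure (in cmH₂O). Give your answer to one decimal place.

44.0

Flow: 73 L/min ÷ 60 = 1.2167 L/s.
Equation of motion (constant flow): PIP = Vt/C + R·V̇ + PEEP.
PIP = 550/36.7 + 15.6×1.2167 + 10 = 14.986 + 18.981 + 10 = 43.967 cmH2O.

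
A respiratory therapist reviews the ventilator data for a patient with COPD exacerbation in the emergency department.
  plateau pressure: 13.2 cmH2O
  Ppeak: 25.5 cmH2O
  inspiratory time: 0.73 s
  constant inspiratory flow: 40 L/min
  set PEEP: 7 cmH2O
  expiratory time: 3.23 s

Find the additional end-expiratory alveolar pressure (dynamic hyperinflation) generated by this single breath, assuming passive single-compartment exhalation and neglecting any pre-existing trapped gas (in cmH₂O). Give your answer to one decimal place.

0.7

Flow: 40 L/min ÷ 60 = 0.6667 L/s.
Vt = flow × Ti = 0.6667 L/s × 0.73 s × 1000 mL/L = 486.69 mL.
R = (PIP − Pplat)/V̇ = (25.5 − 13.2) / 0.6667 = 12.3/0.6667 = 18.449 cmH2O·s/L.
C = Vt/(Pplat − PEEP) = 486.69 / (13.2 − 7) = 486.69/6.2 = 78.498 mL/cmH2O.
τ = R × C = 18.449 × 0.0785 L/cmH2O = 1.448 s.
Fraction remaining = e^(−Te/τ) = e^(−3.23/1.448) = 0.1075; trapped volume = 486.69 × 0.1075 = 52.319 mL.
Additional alveolar pressure from trapping ≈ V_trapped / C = 52.319 / 78.498 = 0.6665 cmH2O.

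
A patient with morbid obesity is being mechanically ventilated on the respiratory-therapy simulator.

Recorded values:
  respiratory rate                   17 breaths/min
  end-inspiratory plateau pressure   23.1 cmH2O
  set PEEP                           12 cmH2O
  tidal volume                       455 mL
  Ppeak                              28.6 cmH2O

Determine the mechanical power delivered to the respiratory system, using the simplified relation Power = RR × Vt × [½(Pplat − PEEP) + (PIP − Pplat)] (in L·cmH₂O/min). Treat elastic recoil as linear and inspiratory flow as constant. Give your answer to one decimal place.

85.5

Per-breath work = Vt × [½(Pplat−PEEP) + (PIP−Pplat)] = 0.455 × [0.5×11.1 + 5.5] = 0.455 × 11.05 = 5.028 L·cmH2O.
Power = 17 × 5.028 = 85.476 L·cmH2O/min.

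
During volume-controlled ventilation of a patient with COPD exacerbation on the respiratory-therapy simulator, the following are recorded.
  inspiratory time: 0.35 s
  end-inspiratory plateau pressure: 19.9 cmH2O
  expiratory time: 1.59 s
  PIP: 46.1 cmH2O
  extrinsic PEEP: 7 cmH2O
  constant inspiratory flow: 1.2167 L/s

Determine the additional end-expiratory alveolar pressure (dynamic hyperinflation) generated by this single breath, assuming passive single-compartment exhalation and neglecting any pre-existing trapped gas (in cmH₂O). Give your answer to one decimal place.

Vt = flow × Ti = 1.2167 L/s × 0.35 s × 1000 mL/L = 425.85 mL.
R = (PIP − Pplat)/V̇ = (46.1 − 19.9) / 1.2167 = 26.2/1.2167 = 21.534 cmH2O·s/L.
C = Vt/(Pplat − PEEP) = 425.85 / (19.9 − 7) = 425.85/12.9 = 33.012 mL/cmH2O.
τ = R × C = 21.534 × 0.03301 L/cmH2O = 0.7108 s.
Fraction remaining = e^(−Te/τ) = e^(−1.59/0.7108) = 0.1068; trapped volume = 425.85 × 0.1068 = 45.481 mL.
Additional alveolar pressure from trapping ≈ V_trapped / C = 45.481 / 33.012 = 1.378 cmH2O.

1.4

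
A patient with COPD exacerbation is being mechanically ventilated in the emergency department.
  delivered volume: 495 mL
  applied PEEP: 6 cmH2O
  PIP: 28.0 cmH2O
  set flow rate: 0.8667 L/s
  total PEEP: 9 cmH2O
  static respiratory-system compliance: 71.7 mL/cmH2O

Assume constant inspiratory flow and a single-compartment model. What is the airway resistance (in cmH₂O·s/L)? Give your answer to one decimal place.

Total PEEP = 9 cmH2O (set 6 + intrinsic 3); this is the baseline alveolar pressure.
Equation of motion (constant flow): PIP = Vt/C + R·V̇ + PEEP.
R·V̇ = PIP − Vt/C − PEEP = 28.0 − 495/71.7 − 9 = 28.0 − 6.904 − 9 = 12.096 cmH2O.
R = 12.096 / 0.8667 = 13.956 cmH2O·s/L.

14.0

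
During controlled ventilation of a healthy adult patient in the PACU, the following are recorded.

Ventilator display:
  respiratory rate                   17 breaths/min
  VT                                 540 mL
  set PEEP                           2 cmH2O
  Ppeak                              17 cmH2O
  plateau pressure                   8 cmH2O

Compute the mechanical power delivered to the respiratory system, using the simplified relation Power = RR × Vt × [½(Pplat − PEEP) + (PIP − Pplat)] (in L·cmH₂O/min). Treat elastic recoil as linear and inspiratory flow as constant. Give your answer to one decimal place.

110.2

Per-breath work = Vt × [½(Pplat−PEEP) + (PIP−Pplat)] = 0.540 × [0.5×6.0 + 9.0] = 0.540 × 12.0 = 6.48 L·cmH2O.
Power = 17 × 6.48 = 110.16 L·cmH2O/min.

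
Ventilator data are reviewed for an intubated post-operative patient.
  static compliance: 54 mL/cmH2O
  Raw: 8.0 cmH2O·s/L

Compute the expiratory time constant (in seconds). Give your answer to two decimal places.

0.43

τ = R × C = 8.0 × 54 mL/cmH2O = 8.0 × 0.054 L/cmH2O = 0.432 s.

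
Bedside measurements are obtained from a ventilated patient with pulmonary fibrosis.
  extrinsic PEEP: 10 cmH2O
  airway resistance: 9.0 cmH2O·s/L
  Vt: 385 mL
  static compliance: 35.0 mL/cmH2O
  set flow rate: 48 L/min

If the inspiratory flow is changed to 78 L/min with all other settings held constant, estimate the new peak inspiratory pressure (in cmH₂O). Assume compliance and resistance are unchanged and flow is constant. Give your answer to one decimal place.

32.7

Flow: 48 L/min ÷ 60 = 0.8 L/s.
New flow: 78 L/min ÷ 60 = 1.3 L/s.
PIP = Vt/C + R·V̇ + PEEP (constant-flow equation of motion).
Only the resistive term changes: ΔPIP = R × ΔV̇ = 9.0 × (1.3 − 0.8) = 9.0 × 0.5 = 4.5 cmH2O.
Original PIP = 385/35.0 + 9.0×0.8 + 10 = 28.2 cmH2O; new PIP = 28.2 + (4.5) = 32.7 cmH2O.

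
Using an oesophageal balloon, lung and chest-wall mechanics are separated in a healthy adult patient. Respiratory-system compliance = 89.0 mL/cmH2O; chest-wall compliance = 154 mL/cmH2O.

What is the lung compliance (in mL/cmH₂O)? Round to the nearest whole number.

211

1/CL = 1/Crs − 1/Ccw.
1/CL = 1/89.0 − 1/154 = 0.004742.
CL = 210.88 mL/cmH2O.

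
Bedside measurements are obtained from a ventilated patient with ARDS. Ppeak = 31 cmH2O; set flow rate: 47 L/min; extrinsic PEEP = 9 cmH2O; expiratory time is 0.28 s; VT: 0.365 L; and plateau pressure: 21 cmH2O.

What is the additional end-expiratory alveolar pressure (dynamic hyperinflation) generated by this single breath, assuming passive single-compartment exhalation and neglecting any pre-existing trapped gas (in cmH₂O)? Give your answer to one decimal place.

Flow: 47 L/min ÷ 60 = 0.7833 L/s.
R = (PIP − Pplat)/V̇ = (31 − 21) / 0.7833 = 10.0/0.7833 = 12.767 cmH2O·s/L.
C = Vt/(Pplat − PEEP) = 365.0 / (21 − 9) = 365.0/12.0 = 30.417 mL/cmH2O.
τ = R × C = 12.767 × 0.03042 L/cmH2O = 0.3884 s.
Fraction remaining = e^(−Te/τ) = e^(−0.28/0.3884) = 0.4863; trapped volume = 365.0 × 0.4863 = 177.5 mL.
Additional alveolar pressure from trapping ≈ V_trapped / C = 177.5 / 30.417 = 5.836 cmH2O.

5.8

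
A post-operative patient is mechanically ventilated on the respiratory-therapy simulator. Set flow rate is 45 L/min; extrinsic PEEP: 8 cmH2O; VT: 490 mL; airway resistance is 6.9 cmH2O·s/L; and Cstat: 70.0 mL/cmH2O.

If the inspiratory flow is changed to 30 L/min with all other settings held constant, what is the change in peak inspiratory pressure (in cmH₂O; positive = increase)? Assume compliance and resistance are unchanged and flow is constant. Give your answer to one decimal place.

-1.7

Flow: 45 L/min ÷ 60 = 0.75 L/s.
New flow: 30 L/min ÷ 60 = 0.5 L/s.
PIP = Vt/C + R·V̇ + PEEP (constant-flow equation of motion).
Only the resistive term changes: ΔPIP = R × ΔV̇ = 6.9 × (0.5 − 0.75) = 6.9 × -0.25 = -1.725 cmH2O.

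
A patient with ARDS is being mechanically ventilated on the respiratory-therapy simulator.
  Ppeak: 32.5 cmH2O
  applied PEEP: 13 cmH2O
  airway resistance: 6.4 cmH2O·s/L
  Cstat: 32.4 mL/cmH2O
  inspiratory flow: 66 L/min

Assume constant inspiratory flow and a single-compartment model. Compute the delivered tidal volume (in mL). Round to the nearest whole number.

404

Flow: 66 L/min ÷ 60 = 1.1 L/s.
Equation of motion (constant flow): PIP = Vt/C + R·V̇ + PEEP.
Vt/C = PIP − R·V̇ − PEEP = 32.5 − 7.04 − 13 = 12.46 cmH2O.
Vt = C × 12.46 = 32.4 × 12.46 = 403.7 mL.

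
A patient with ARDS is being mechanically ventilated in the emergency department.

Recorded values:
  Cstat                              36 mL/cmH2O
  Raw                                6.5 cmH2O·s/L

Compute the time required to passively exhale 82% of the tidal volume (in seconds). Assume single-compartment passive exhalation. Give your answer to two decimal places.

τ = R × C = 6.5 × 36 mL/cmH2O = 6.5 × 0.036 L/cmH2O = 0.234 s.
Exhaled fraction f = 1 − e^(−t/τ) → t = −τ·ln(1 − f) = −0.234·ln(0.18) = 0.4013 s.

0.40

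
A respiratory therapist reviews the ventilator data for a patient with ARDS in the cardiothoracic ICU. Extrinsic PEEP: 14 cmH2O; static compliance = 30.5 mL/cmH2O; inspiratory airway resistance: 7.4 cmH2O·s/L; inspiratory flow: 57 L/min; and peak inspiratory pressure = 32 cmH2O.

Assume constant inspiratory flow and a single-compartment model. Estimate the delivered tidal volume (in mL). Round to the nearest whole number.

Flow: 57 L/min ÷ 60 = 0.95 L/s.
Equation of motion (constant flow): PIP = Vt/C + R·V̇ + PEEP.
Vt/C = PIP − R·V̇ − PEEP = 32 − 7.03 − 14 = 10.97 cmH2O.
Vt = C × 10.97 = 30.5 × 10.97 = 334.59 mL.

335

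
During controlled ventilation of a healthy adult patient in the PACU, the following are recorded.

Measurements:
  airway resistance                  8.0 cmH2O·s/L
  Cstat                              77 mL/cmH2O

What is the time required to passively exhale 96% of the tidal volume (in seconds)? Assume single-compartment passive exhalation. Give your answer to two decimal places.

1.98

τ = R × C = 8.0 × 77 mL/cmH2O = 8.0 × 0.077 L/cmH2O = 0.616 s.
Exhaled fraction f = 1 − e^(−t/τ) → t = −τ·ln(1 − f) = −0.616·ln(0.04) = 1.983 s.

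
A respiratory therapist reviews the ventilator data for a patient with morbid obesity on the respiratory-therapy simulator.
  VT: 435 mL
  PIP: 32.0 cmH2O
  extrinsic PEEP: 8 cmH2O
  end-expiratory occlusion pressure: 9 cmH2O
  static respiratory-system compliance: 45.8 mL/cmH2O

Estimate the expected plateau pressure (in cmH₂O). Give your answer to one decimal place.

End-expiratory occlusion gives total PEEP = 9 cmH2O (intrinsic PEEP = 9 − 8 = 1). Use total PEEP for the elastic gradient.
Pplat = PEEPtotal + Vt / Cstat = 9 + 435 / 45.8 = 9 + 9.498 = 18.498 cmH2O.

18.5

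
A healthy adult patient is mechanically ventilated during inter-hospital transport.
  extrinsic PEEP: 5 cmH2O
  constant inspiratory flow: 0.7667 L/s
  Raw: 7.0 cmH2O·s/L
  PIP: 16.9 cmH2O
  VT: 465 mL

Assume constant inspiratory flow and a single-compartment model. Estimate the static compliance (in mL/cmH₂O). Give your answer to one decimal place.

71.2

Equation of motion (constant flow): PIP = Vt/C + R·V̇ + PEEP.
Vt/C = PIP − R·V̇ − PEEP = 16.9 − 7.0×0.7667 − 5 = 16.9 − 5.367 − 5 = 6.533 cmH2O.
C = Vt / 6.533 = 465 / 6.533 = 71.177 mL/cmH2O.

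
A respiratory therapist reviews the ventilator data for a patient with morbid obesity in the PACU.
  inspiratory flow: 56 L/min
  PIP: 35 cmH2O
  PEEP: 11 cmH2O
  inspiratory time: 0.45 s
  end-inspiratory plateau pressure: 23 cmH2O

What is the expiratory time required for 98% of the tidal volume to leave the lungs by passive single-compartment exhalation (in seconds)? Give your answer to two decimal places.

Flow: 56 L/min ÷ 60 = 0.9333 L/s.
Vt = flow × Ti = 0.9333 L/s × 0.45 s × 1000 mL/L = 419.99 mL.
R = (PIP − Pplat)/V̇ = (35 − 23) / 0.9333 = 12.0/0.9333 = 12.858 cmH2O·s/L.
C = Vt/(Pplat − PEEP) = 419.99 / (23 − 11) = 419.99/12.0 = 34.999 mL/cmH2O.
τ = R × C = 12.858 × 0.035 L/cmH2O = 0.45 s.
t = −τ·ln(1 − 0.98) = −0.45·ln(0.02) = 1.76 s.

1.76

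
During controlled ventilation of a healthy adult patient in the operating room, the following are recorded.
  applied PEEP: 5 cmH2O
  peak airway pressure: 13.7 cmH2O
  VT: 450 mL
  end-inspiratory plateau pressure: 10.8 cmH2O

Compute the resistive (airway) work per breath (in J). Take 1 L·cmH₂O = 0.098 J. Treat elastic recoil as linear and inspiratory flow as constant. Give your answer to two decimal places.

With constant inspiratory flow the resistive pressure is constant at PIP − Pplat = 13.7 − 10.8 = 2.9 cmH2O, so resistive work = 2.9 × 0.450 = 1.305 L·cmH2O.
× 0.098 J/(L·cmH2O) → 0.1279 J.

0.13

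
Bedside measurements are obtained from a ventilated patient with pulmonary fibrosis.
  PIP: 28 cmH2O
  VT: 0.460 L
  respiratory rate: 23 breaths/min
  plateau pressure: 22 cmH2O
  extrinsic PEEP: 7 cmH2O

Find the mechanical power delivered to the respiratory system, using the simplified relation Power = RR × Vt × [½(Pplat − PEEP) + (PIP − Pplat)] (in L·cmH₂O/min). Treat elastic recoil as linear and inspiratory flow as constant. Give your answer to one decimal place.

142.8

Per-breath work = Vt × [½(Pplat−PEEP) + (PIP−Pplat)] = 0.460 × [0.5×15.0 + 6.0] = 0.460 × 13.5 = 6.21 L·cmH2O.
Power = 23 × 6.21 = 142.83 L·cmH2O/min.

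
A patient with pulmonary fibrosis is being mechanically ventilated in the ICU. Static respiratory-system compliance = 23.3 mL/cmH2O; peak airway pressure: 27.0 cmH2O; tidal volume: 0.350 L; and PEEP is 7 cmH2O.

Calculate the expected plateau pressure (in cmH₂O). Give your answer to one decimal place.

Pplat = PEEP + Vt / Cstat = 7 + 350 / 23.3 = 7 + 15.021 = 22.021 cmH2O.

22.0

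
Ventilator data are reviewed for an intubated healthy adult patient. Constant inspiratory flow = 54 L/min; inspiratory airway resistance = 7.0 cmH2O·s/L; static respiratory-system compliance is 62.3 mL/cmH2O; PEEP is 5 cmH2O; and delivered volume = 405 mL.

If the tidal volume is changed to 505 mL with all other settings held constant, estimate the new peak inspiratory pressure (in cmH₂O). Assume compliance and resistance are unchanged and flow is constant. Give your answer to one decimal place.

19.4

Flow: 54 L/min ÷ 60 = 0.9 L/s.
PIP = Vt/C + R·V̇ + PEEP (constant-flow equation of motion).
Only the elastic term changes: ΔPIP = ΔVt / C = (505 − 405) / 62.3 = 1.605 cmH2O.
Original PIP = 405/62.3 + 7.0×0.9 + 5 = 17.801 cmH2O; new PIP = 17.801 + (1.605) = 19.406 cmH2O.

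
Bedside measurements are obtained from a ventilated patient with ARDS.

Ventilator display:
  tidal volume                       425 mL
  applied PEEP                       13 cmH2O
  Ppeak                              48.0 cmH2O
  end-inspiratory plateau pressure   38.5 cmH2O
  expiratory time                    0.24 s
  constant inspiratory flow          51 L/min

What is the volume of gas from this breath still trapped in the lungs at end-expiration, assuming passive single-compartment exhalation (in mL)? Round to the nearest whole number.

Flow: 51 L/min ÷ 60 = 0.85 L/s.
R = (PIP − Pplat)/V̇ = (48.0 − 38.5) / 0.85 = 9.5/0.85 = 11.176 cmH2O·s/L.
C = Vt/(Pplat − PEEP) = 425.0 / (38.5 − 13) = 425.0/25.5 = 16.667 mL/cmH2O.
τ = R × C = 11.176 × 0.01667 L/cmH2O = 0.1863 s.
Fraction remaining = e^(−Te/τ) = e^(−0.24/0.1863) = 0.2758.
Trapped volume = 425.0 × 0.2758 = 117.22 mL.

117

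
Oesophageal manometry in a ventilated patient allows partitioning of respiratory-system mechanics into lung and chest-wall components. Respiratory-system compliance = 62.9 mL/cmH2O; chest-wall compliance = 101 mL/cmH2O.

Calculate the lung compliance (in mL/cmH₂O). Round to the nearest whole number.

1/CL = 1/Crs − 1/Ccw.
1/CL = 1/62.9 − 1/101 = 0.005997.
CL = 166.75 mL/cmH2O.

167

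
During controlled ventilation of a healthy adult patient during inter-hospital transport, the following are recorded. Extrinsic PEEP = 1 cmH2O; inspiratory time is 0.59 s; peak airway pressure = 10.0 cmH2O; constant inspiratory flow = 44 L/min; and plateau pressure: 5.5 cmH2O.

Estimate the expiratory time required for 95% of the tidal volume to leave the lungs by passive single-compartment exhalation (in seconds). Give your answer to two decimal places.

Flow: 44 L/min ÷ 60 = 0.7333 L/s.
Vt = flow × Ti = 0.7333 L/s × 0.59 s × 1000 mL/L = 432.65 mL.
R = (PIP − Pplat)/V̇ = (10.0 − 5.5) / 0.7333 = 4.5/0.7333 = 6.137 cmH2O·s/L.
C = Vt/(Pplat − PEEP) = 432.65 / (5.5 − 1) = 432.65/4.5 = 96.144 mL/cmH2O.
τ = R × C = 6.137 × 0.09614 L/cmH2O = 0.59 s.
t = −τ·ln(1 − 0.95) = −0.59·ln(0.05) = 1.767 s.

1.77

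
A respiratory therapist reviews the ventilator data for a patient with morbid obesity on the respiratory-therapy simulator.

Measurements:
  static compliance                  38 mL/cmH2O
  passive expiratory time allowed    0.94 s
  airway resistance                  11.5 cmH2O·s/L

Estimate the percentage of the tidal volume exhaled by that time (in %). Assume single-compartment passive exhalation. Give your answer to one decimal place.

τ = R × C = 11.5 × 38 mL/cmH2O = 11.5 × 0.038 L/cmH2O = 0.437 s.
Passive exhalation: V(t)/V₀ = e^(−t/τ) = e^(−0.94/0.437) = 0.1164.
Fraction exhaled = 1 − 0.1164 = 0.8836 → 88.36%.

88.4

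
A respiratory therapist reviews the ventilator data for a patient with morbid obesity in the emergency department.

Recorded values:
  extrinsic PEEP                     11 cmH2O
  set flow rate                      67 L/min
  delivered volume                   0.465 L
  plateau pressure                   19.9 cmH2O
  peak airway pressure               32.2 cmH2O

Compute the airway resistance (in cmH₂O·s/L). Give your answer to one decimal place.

Flow: 67 L/min ÷ 60 = 1.1167 L/s.
Raw = (PIP − Pplat) / flow = (32.2 − 19.9) / 1.1167 = 12.3 / 1.1167 = 11.015 cmH2O·s/L.

11.0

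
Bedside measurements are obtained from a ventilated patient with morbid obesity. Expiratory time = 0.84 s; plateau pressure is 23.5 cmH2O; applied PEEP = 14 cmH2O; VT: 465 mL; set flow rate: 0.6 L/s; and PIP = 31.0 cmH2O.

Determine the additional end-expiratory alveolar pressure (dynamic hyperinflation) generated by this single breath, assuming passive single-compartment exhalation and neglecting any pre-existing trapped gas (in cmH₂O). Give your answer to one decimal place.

2.4

R = (PIP − Pplat)/V̇ = (31.0 − 23.5) / 0.6 = 7.5/0.6 = 12.5 cmH2O·s/L.
C = Vt/(Pplat − PEEP) = 465.0 / (23.5 − 14) = 465.0/9.5 = 48.947 mL/cmH2O.
τ = R × C = 12.5 × 0.04895 L/cmH2O = 0.6119 s.
Fraction remaining = e^(−Te/τ) = e^(−0.84/0.6119) = 0.2534; trapped volume = 465.0 × 0.2534 = 117.83 mL.
Additional alveolar pressure from trapping ≈ V_trapped / C = 117.83 / 48.947 = 2.407 cmH2O.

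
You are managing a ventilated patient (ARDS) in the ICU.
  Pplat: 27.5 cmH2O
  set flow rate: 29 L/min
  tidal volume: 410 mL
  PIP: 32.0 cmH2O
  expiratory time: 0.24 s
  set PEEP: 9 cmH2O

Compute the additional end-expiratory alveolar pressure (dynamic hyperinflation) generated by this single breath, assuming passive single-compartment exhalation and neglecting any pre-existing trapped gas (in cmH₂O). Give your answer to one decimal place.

Flow: 29 L/min ÷ 60 = 0.4833 L/s.
R = (PIP − Pplat)/V̇ = (32.0 − 27.5) / 0.4833 = 4.5/0.4833 = 9.311 cmH2O·s/L.
C = Vt/(Pplat − PEEP) = 410.0 / (27.5 − 9) = 410.0/18.5 = 22.162 mL/cmH2O.
τ = R × C = 9.311 × 0.02216 L/cmH2O = 0.2063 s.
Fraction remaining = e^(−Te/τ) = e^(−0.24/0.2063) = 0.3124; trapped volume = 410.0 × 0.3124 = 128.08 mL.
Additional alveolar pressure from trapping ≈ V_trapped / C = 128.08 / 22.162 = 5.779 cmH2O.

5.8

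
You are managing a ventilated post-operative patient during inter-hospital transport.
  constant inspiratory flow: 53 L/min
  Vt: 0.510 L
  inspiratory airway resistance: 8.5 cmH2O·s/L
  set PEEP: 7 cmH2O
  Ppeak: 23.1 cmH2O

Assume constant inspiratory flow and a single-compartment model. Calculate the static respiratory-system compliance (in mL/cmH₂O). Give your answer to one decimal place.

59.4

Flow: 53 L/min ÷ 60 = 0.8833 L/s.
Equation of motion (constant flow): PIP = Vt/C + R·V̇ + PEEP.
Vt/C = PIP − R·V̇ − PEEP = 23.1 − 8.5×0.8833 − 7 = 23.1 − 7.508 − 7 = 8.592 cmH2O.
C = Vt / 8.592 = 510 / 8.592 = 59.358 mL/cmH2O.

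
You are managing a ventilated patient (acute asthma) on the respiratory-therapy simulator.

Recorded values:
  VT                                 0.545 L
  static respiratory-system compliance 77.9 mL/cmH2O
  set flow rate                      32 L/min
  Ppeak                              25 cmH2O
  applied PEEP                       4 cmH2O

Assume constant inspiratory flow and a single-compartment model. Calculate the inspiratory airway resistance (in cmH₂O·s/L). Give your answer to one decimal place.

Flow: 32 L/min ÷ 60 = 0.5333 L/s.
Equation of motion (constant flow): PIP = Vt/C + R·V̇ + PEEP.
R·V̇ = PIP − Vt/C − PEEP = 25 − 545/77.9 − 4 = 25 − 6.996 − 4 = 14.004 cmH2O.
R = 14.004 / 0.5333 = 26.259 cmH2O·s/L.

26.3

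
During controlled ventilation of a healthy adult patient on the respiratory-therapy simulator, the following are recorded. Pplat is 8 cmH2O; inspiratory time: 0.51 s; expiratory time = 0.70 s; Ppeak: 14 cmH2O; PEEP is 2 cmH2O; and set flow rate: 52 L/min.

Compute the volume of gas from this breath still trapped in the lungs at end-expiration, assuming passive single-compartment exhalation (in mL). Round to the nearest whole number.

112

Flow: 52 L/min ÷ 60 = 0.8667 L/s.
Vt = flow × Ti = 0.8667 L/s × 0.51 s × 1000 mL/L = 442.02 mL.
R = (PIP − Pplat)/V̇ = (14 − 8) / 0.8667 = 6.0/0.8667 = 6.923 cmH2O·s/L.
C = Vt/(Pplat − PEEP) = 442.02 / (8 − 2) = 442.02/6.0 = 73.67 mL/cmH2O.
τ = R × C = 6.923 × 0.07367 L/cmH2O = 0.51 s.
Fraction remaining = e^(−Te/τ) = e^(−0.70/0.51) = 0.2535.
Trapped volume = 442.02 × 0.2535 = 112.05 mL.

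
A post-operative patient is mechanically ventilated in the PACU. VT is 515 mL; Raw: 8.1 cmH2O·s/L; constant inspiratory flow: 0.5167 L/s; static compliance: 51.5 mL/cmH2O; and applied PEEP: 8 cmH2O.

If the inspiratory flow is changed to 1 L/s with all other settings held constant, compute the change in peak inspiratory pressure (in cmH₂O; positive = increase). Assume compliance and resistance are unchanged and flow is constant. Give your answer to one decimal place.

PIP = Vt/C + R·V̇ + PEEP (constant-flow equation of motion).
Only the resistive term changes: ΔPIP = R × ΔV̇ = 8.1 × (1 − 0.5167) = 8.1 × 0.4833 = 3.915 cmH2O.

3.9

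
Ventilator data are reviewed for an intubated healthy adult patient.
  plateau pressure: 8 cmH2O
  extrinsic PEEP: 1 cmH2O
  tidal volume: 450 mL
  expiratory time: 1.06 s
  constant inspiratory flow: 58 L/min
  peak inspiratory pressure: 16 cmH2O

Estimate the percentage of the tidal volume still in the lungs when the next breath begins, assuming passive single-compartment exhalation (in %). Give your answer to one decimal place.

13.6

Flow: 58 L/min ÷ 60 = 0.9667 L/s.
R = (PIP − Pplat)/V̇ = (16 − 8) / 0.9667 = 8.0/0.9667 = 8.276 cmH2O·s/L.
C = Vt/(Pplat − PEEP) = 450.0 / (8 − 1) = 450.0/7.0 = 64.286 mL/cmH2O.
τ = R × C = 8.276 × 0.06429 L/cmH2O = 0.5321 s.
Fraction remaining at end-expiration = e^(−Te/τ) = e^(−1.06/0.5321) = 0.1364 → 13.64%.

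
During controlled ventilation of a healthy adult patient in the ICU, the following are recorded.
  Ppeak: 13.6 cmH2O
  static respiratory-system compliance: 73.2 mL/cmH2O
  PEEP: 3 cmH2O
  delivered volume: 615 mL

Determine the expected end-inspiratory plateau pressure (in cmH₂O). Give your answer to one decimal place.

Pplat = PEEP + Vt / Cstat = 3 + 615 / 73.2 = 3 + 8.402 = 11.402 cmH2O.

11.4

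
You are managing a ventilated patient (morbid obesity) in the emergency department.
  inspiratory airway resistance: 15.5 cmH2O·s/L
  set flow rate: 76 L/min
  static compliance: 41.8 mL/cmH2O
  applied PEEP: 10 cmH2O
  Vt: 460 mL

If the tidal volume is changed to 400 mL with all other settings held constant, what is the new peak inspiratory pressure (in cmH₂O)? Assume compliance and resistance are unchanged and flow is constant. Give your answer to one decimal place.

Flow: 76 L/min ÷ 60 = 1.2667 L/s.
PIP = Vt/C + R·V̇ + PEEP (constant-flow equation of motion).
Only the elastic term changes: ΔPIP = ΔVt / C = (400 − 460) / 41.8 = -1.435 cmH2O.
Original PIP = 460/41.8 + 15.5×1.2667 + 10 = 40.639 cmH2O; new PIP = 40.639 + (-1.435) = 39.204 cmH2O.

39.2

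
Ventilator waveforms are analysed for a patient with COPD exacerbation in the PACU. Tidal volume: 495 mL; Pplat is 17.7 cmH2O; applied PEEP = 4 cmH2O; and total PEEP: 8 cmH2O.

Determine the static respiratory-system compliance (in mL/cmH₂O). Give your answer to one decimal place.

End-expiratory occlusion gives total PEEP = 8 cmH2O (intrinsic PEEP = 8 − 4 = 4). Use total PEEP for the elastic gradient.
Cstat = Vt / (Pplat − PEEPtotal) = 495 / (17.7 − 8) = 495 / 9.7 = 51.031 mL/cmH2O.

51.0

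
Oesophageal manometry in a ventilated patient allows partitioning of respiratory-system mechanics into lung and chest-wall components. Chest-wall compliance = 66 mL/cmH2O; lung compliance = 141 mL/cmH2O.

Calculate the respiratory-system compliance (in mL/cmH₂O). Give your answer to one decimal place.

Lung and chest wall are elastances in series: 1/Crs = 1/CL + 1/Ccw.
1/Crs = 1/141 + 1/66 = 0.02224.
Crs = 44.964 mL/cmH2O.

45.0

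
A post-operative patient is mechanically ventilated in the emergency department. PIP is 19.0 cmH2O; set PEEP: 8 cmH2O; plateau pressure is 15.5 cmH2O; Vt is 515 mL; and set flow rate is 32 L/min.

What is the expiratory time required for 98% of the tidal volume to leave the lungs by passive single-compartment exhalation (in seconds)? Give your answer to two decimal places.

Flow: 32 L/min ÷ 60 = 0.5333 L/s.
R = (PIP − Pplat)/V̇ = (19.0 − 15.5) / 0.5333 = 3.5/0.5333 = 6.563 cmH2O·s/L.
C = Vt/(Pplat − PEEP) = 515.0 / (15.5 − 8) = 515.0/7.5 = 68.667 mL/cmH2O.
τ = R × C = 6.563 × 0.06867 L/cmH2O = 0.4507 s.
t = −τ·ln(1 − 0.98) = −0.4507·ln(0.02) = 1.763 s.

1.76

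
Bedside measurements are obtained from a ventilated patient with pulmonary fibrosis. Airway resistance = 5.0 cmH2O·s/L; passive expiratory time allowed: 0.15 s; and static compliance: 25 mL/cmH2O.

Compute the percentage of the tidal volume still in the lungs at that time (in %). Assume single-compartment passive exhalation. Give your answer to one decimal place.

τ = R × C = 5.0 × 25 mL/cmH2O = 5.0 × 0.025 L/cmH2O = 0.125 s.
Passive exhalation: V(t)/V₀ = e^(−t/τ) = e^(−0.15/0.125) = 0.3012.
Fraction remaining = 0.3012 → 30.12%.

30.1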